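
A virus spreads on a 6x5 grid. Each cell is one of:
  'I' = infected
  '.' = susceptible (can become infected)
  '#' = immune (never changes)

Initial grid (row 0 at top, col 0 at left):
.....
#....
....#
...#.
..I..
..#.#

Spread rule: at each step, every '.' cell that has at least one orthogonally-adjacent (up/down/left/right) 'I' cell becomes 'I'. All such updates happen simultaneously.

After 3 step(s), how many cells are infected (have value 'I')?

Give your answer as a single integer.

Answer: 16

Derivation:
Step 0 (initial): 1 infected
Step 1: +3 new -> 4 infected
Step 2: +6 new -> 10 infected
Step 3: +6 new -> 16 infected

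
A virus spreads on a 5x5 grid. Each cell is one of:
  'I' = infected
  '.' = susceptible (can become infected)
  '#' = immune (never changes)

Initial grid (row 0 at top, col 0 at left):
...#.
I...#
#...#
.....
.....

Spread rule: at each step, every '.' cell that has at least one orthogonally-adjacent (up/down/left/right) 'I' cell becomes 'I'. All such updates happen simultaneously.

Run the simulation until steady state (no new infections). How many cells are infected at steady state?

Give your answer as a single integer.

Step 0 (initial): 1 infected
Step 1: +2 new -> 3 infected
Step 2: +3 new -> 6 infected
Step 3: +4 new -> 10 infected
Step 4: +4 new -> 14 infected
Step 5: +3 new -> 17 infected
Step 6: +2 new -> 19 infected
Step 7: +1 new -> 20 infected
Step 8: +0 new -> 20 infected

Answer: 20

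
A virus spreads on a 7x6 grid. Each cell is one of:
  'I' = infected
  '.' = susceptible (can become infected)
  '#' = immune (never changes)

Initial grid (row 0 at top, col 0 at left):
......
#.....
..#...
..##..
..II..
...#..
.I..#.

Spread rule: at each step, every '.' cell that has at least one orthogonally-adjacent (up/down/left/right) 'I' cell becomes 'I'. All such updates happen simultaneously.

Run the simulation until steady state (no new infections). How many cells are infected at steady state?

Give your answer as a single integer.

Step 0 (initial): 3 infected
Step 1: +6 new -> 9 infected
Step 2: +7 new -> 16 infected
Step 3: +5 new -> 21 infected
Step 4: +6 new -> 27 infected
Step 5: +5 new -> 32 infected
Step 6: +4 new -> 36 infected
Step 7: +0 new -> 36 infected

Answer: 36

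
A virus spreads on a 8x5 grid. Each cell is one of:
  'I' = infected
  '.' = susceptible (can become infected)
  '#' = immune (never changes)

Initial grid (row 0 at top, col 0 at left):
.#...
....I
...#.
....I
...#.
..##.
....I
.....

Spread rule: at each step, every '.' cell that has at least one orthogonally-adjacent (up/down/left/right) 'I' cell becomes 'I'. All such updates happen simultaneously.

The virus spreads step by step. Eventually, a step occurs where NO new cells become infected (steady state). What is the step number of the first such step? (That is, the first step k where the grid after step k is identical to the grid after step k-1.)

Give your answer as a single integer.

Step 0 (initial): 3 infected
Step 1: +8 new -> 11 infected
Step 2: +5 new -> 16 infected
Step 3: +7 new -> 23 infected
Step 4: +7 new -> 30 infected
Step 5: +5 new -> 35 infected
Step 6: +0 new -> 35 infected

Answer: 6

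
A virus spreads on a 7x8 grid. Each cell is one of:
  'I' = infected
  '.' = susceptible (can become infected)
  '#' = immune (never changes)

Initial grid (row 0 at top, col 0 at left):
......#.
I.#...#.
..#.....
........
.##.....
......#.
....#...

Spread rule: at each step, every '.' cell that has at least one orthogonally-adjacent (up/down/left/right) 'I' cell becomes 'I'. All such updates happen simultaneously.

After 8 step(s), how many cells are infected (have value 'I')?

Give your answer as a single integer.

Answer: 36

Derivation:
Step 0 (initial): 1 infected
Step 1: +3 new -> 4 infected
Step 2: +3 new -> 7 infected
Step 3: +3 new -> 10 infected
Step 4: +3 new -> 13 infected
Step 5: +5 new -> 18 infected
Step 6: +7 new -> 25 infected
Step 7: +6 new -> 31 infected
Step 8: +5 new -> 36 infected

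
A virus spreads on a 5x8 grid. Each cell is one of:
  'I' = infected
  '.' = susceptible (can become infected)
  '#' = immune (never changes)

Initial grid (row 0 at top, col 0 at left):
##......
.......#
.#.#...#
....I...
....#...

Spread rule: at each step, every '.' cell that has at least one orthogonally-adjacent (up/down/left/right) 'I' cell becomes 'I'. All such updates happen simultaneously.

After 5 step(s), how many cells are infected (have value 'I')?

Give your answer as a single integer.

Step 0 (initial): 1 infected
Step 1: +3 new -> 4 infected
Step 2: +6 new -> 10 infected
Step 3: +9 new -> 19 infected
Step 4: +7 new -> 26 infected
Step 5: +5 new -> 31 infected

Answer: 31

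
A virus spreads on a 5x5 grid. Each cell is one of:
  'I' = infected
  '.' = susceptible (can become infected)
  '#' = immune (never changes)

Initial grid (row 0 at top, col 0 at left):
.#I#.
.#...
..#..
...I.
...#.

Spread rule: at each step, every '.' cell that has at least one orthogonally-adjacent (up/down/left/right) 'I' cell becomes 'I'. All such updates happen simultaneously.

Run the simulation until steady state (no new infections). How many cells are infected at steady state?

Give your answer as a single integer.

Step 0 (initial): 2 infected
Step 1: +4 new -> 6 infected
Step 2: +5 new -> 11 infected
Step 3: +4 new -> 15 infected
Step 4: +3 new -> 18 infected
Step 5: +1 new -> 19 infected
Step 6: +1 new -> 20 infected
Step 7: +0 new -> 20 infected

Answer: 20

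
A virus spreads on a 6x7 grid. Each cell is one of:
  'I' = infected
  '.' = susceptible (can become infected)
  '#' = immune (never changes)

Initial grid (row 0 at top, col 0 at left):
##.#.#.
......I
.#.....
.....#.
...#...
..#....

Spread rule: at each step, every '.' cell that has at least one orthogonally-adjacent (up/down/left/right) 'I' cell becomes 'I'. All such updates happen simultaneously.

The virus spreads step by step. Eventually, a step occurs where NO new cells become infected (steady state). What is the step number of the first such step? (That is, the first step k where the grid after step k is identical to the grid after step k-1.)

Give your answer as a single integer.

Step 0 (initial): 1 infected
Step 1: +3 new -> 4 infected
Step 2: +3 new -> 7 infected
Step 3: +4 new -> 11 infected
Step 4: +5 new -> 16 infected
Step 5: +6 new -> 22 infected
Step 6: +3 new -> 25 infected
Step 7: +4 new -> 29 infected
Step 8: +2 new -> 31 infected
Step 9: +2 new -> 33 infected
Step 10: +1 new -> 34 infected
Step 11: +0 new -> 34 infected

Answer: 11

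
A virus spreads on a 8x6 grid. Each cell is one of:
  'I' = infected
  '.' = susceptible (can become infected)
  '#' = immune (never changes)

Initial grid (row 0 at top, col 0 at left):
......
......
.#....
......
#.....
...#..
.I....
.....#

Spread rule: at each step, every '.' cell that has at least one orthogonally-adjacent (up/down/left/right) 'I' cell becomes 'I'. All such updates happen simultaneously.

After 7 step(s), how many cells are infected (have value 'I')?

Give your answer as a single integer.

Step 0 (initial): 1 infected
Step 1: +4 new -> 5 infected
Step 2: +6 new -> 11 infected
Step 3: +4 new -> 15 infected
Step 4: +6 new -> 21 infected
Step 5: +5 new -> 26 infected
Step 6: +5 new -> 31 infected
Step 7: +6 new -> 37 infected

Answer: 37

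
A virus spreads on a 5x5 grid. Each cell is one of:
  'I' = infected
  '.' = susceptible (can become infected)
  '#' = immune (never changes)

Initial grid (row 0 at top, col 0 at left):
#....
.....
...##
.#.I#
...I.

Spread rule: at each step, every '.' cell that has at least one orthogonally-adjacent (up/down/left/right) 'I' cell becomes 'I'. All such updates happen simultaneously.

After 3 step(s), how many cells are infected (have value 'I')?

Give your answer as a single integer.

Answer: 10

Derivation:
Step 0 (initial): 2 infected
Step 1: +3 new -> 5 infected
Step 2: +2 new -> 7 infected
Step 3: +3 new -> 10 infected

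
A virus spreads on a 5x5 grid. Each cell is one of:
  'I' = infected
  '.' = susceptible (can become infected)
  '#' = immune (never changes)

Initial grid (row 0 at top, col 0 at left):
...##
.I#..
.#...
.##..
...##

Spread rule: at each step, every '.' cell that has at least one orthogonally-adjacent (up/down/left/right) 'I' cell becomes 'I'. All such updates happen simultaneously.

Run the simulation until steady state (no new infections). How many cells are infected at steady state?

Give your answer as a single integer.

Step 0 (initial): 1 infected
Step 1: +2 new -> 3 infected
Step 2: +3 new -> 6 infected
Step 3: +1 new -> 7 infected
Step 4: +1 new -> 8 infected
Step 5: +1 new -> 9 infected
Step 6: +1 new -> 10 infected
Step 7: +0 new -> 10 infected

Answer: 10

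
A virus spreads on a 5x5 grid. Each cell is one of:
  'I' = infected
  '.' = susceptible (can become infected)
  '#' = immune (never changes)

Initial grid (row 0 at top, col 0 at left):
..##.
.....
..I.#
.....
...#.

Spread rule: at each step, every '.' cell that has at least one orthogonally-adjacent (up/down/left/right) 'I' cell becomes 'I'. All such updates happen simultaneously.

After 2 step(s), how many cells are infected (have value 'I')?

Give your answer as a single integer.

Answer: 11

Derivation:
Step 0 (initial): 1 infected
Step 1: +4 new -> 5 infected
Step 2: +6 new -> 11 infected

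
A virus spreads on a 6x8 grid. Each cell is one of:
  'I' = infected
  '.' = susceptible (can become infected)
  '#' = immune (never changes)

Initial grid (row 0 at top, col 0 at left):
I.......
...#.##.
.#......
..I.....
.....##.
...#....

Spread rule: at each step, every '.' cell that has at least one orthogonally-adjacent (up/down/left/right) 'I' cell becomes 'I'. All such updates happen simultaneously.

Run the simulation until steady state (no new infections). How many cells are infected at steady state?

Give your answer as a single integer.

Step 0 (initial): 2 infected
Step 1: +6 new -> 8 infected
Step 2: +10 new -> 18 infected
Step 3: +6 new -> 24 infected
Step 4: +6 new -> 30 infected
Step 5: +4 new -> 34 infected
Step 6: +4 new -> 38 infected
Step 7: +3 new -> 41 infected
Step 8: +0 new -> 41 infected

Answer: 41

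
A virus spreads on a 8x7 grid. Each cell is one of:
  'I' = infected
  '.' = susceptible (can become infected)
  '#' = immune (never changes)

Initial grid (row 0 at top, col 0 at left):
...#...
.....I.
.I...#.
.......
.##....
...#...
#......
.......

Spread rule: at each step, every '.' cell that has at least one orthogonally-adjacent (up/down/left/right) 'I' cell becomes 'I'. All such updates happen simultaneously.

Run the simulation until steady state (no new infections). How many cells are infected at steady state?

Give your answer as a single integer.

Answer: 50

Derivation:
Step 0 (initial): 2 infected
Step 1: +7 new -> 9 infected
Step 2: +11 new -> 20 infected
Step 3: +6 new -> 26 infected
Step 4: +5 new -> 31 infected
Step 5: +4 new -> 35 infected
Step 6: +5 new -> 40 infected
Step 7: +6 new -> 46 infected
Step 8: +4 new -> 50 infected
Step 9: +0 new -> 50 infected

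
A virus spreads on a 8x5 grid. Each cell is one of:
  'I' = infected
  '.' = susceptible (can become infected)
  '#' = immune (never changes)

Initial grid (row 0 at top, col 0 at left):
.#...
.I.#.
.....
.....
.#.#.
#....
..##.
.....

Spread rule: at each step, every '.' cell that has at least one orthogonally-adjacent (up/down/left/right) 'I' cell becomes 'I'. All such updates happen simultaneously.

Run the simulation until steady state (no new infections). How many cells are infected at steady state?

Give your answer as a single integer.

Answer: 33

Derivation:
Step 0 (initial): 1 infected
Step 1: +3 new -> 4 infected
Step 2: +5 new -> 9 infected
Step 3: +4 new -> 13 infected
Step 4: +5 new -> 18 infected
Step 5: +3 new -> 21 infected
Step 6: +3 new -> 24 infected
Step 7: +2 new -> 26 infected
Step 8: +3 new -> 29 infected
Step 9: +3 new -> 32 infected
Step 10: +1 new -> 33 infected
Step 11: +0 new -> 33 infected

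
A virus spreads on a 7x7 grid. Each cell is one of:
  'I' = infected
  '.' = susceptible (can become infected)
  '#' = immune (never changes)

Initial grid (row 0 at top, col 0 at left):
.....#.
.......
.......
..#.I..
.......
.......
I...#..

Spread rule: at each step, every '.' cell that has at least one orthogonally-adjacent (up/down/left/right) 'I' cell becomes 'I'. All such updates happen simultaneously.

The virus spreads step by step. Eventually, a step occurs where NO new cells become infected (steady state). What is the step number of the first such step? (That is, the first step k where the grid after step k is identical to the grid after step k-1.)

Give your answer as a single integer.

Step 0 (initial): 2 infected
Step 1: +6 new -> 8 infected
Step 2: +10 new -> 18 infected
Step 3: +13 new -> 31 infected
Step 4: +8 new -> 39 infected
Step 5: +5 new -> 44 infected
Step 6: +2 new -> 46 infected
Step 7: +0 new -> 46 infected

Answer: 7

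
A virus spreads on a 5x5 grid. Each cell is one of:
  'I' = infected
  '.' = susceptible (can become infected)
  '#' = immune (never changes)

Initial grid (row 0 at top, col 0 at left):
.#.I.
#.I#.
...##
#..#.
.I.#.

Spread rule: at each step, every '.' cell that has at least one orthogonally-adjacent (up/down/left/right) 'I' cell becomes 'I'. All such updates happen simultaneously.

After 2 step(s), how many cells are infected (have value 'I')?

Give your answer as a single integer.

Answer: 13

Derivation:
Step 0 (initial): 3 infected
Step 1: +7 new -> 10 infected
Step 2: +3 new -> 13 infected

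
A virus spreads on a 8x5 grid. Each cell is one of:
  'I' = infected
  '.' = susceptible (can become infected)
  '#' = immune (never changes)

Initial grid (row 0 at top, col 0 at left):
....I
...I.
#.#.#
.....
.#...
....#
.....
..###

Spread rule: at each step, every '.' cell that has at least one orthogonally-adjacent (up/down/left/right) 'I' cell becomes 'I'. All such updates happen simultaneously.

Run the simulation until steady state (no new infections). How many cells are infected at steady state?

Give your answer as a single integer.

Step 0 (initial): 2 infected
Step 1: +4 new -> 6 infected
Step 2: +3 new -> 9 infected
Step 3: +6 new -> 15 infected
Step 4: +5 new -> 20 infected
Step 5: +3 new -> 23 infected
Step 6: +4 new -> 27 infected
Step 7: +2 new -> 29 infected
Step 8: +2 new -> 31 infected
Step 9: +1 new -> 32 infected
Step 10: +0 new -> 32 infected

Answer: 32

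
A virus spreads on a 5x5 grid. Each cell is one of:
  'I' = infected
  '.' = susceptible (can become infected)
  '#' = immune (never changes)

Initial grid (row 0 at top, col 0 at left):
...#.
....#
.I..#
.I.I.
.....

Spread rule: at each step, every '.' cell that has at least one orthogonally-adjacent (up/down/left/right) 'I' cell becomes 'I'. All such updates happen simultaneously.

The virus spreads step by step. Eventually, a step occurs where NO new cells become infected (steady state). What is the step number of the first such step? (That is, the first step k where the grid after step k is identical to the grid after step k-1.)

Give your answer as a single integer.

Answer: 4

Derivation:
Step 0 (initial): 3 infected
Step 1: +9 new -> 12 infected
Step 2: +7 new -> 19 infected
Step 3: +2 new -> 21 infected
Step 4: +0 new -> 21 infected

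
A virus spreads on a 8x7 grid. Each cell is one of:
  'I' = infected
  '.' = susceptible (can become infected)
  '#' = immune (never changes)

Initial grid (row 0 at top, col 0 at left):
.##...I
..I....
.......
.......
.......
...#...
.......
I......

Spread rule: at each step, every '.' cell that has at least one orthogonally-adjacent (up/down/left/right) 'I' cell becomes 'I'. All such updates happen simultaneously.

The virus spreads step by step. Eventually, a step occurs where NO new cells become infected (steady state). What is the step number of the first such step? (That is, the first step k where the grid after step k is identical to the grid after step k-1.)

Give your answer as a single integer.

Answer: 7

Derivation:
Step 0 (initial): 3 infected
Step 1: +7 new -> 10 infected
Step 2: +12 new -> 22 infected
Step 3: +12 new -> 34 infected
Step 4: +9 new -> 43 infected
Step 5: +5 new -> 48 infected
Step 6: +5 new -> 53 infected
Step 7: +0 new -> 53 infected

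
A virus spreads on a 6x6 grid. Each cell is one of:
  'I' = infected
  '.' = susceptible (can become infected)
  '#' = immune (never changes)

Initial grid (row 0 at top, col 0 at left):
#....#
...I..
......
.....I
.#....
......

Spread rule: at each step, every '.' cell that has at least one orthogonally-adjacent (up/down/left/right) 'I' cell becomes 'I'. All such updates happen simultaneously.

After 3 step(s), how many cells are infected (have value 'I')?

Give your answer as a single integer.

Step 0 (initial): 2 infected
Step 1: +7 new -> 9 infected
Step 2: +9 new -> 18 infected
Step 3: +6 new -> 24 infected

Answer: 24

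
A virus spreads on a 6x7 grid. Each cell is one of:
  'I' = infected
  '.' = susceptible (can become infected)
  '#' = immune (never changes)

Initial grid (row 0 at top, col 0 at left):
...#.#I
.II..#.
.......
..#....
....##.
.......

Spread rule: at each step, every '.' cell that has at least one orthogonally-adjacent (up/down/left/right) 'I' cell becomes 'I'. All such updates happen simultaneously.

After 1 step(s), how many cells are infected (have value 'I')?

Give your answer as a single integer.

Answer: 10

Derivation:
Step 0 (initial): 3 infected
Step 1: +7 new -> 10 infected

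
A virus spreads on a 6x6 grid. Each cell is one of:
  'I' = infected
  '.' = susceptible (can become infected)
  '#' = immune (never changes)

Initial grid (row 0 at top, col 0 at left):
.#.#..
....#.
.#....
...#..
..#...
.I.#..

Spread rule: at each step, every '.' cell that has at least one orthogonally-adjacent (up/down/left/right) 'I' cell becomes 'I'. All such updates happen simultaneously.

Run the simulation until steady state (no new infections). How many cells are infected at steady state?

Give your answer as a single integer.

Answer: 29

Derivation:
Step 0 (initial): 1 infected
Step 1: +3 new -> 4 infected
Step 2: +2 new -> 6 infected
Step 3: +2 new -> 8 infected
Step 4: +2 new -> 10 infected
Step 5: +3 new -> 13 infected
Step 6: +5 new -> 18 infected
Step 7: +2 new -> 20 infected
Step 8: +3 new -> 23 infected
Step 9: +4 new -> 27 infected
Step 10: +2 new -> 29 infected
Step 11: +0 new -> 29 infected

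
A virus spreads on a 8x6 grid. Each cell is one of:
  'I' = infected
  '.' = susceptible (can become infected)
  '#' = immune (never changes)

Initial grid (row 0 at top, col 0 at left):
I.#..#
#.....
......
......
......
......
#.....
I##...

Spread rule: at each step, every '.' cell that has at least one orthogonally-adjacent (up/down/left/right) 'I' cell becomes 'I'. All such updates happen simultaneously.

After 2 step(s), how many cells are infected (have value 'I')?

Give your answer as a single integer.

Step 0 (initial): 2 infected
Step 1: +1 new -> 3 infected
Step 2: +1 new -> 4 infected

Answer: 4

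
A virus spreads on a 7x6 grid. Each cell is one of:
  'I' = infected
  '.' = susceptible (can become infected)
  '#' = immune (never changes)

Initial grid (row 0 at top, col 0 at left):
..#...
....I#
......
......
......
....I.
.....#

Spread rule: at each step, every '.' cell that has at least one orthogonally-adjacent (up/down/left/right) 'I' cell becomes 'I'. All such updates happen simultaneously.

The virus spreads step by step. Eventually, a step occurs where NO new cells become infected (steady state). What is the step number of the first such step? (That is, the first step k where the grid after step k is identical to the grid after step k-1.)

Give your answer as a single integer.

Answer: 7

Derivation:
Step 0 (initial): 2 infected
Step 1: +7 new -> 9 infected
Step 2: +10 new -> 19 infected
Step 3: +7 new -> 26 infected
Step 4: +7 new -> 33 infected
Step 5: +5 new -> 38 infected
Step 6: +1 new -> 39 infected
Step 7: +0 new -> 39 infected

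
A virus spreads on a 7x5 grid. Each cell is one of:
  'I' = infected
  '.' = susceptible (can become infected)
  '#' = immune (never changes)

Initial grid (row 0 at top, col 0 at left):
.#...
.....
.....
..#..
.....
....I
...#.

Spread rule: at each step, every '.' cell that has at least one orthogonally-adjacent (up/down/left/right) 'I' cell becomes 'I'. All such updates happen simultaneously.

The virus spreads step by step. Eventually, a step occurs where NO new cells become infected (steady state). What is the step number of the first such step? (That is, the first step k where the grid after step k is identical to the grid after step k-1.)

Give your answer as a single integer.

Answer: 10

Derivation:
Step 0 (initial): 1 infected
Step 1: +3 new -> 4 infected
Step 2: +3 new -> 7 infected
Step 3: +5 new -> 12 infected
Step 4: +5 new -> 17 infected
Step 5: +6 new -> 23 infected
Step 6: +4 new -> 27 infected
Step 7: +3 new -> 30 infected
Step 8: +1 new -> 31 infected
Step 9: +1 new -> 32 infected
Step 10: +0 new -> 32 infected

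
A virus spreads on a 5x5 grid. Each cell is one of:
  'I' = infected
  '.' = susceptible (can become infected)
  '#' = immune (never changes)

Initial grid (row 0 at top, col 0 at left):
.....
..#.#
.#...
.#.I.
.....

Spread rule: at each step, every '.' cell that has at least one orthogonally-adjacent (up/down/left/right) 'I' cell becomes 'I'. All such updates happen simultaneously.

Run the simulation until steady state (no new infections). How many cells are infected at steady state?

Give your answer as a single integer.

Answer: 21

Derivation:
Step 0 (initial): 1 infected
Step 1: +4 new -> 5 infected
Step 2: +5 new -> 10 infected
Step 3: +2 new -> 12 infected
Step 4: +3 new -> 15 infected
Step 5: +2 new -> 17 infected
Step 6: +3 new -> 20 infected
Step 7: +1 new -> 21 infected
Step 8: +0 new -> 21 infected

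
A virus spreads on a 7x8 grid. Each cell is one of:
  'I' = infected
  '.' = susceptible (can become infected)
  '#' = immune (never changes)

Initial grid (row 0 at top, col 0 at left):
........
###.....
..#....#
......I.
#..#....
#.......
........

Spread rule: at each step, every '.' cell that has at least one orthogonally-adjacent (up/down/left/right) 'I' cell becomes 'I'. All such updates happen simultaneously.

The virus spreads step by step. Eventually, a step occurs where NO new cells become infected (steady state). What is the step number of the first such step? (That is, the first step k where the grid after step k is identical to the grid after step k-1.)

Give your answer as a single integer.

Answer: 10

Derivation:
Step 0 (initial): 1 infected
Step 1: +4 new -> 5 infected
Step 2: +6 new -> 11 infected
Step 3: +9 new -> 20 infected
Step 4: +8 new -> 28 infected
Step 5: +6 new -> 34 infected
Step 6: +6 new -> 40 infected
Step 7: +4 new -> 44 infected
Step 8: +2 new -> 46 infected
Step 9: +2 new -> 48 infected
Step 10: +0 new -> 48 infected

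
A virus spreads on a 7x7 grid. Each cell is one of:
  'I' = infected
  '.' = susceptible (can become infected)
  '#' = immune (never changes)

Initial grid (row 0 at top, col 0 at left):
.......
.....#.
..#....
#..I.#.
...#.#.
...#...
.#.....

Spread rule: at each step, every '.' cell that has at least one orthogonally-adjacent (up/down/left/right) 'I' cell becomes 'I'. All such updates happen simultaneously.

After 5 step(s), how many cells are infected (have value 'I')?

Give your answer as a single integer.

Step 0 (initial): 1 infected
Step 1: +3 new -> 4 infected
Step 2: +5 new -> 9 infected
Step 3: +8 new -> 17 infected
Step 4: +10 new -> 27 infected
Step 5: +9 new -> 36 infected

Answer: 36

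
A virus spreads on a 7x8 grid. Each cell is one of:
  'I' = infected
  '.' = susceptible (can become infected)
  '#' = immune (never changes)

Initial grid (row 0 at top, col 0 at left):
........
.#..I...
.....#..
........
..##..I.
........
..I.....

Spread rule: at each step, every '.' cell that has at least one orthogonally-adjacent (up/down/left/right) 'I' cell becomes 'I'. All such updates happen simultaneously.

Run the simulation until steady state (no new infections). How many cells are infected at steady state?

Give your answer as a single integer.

Answer: 52

Derivation:
Step 0 (initial): 3 infected
Step 1: +11 new -> 14 infected
Step 2: +17 new -> 31 infected
Step 3: +11 new -> 42 infected
Step 4: +6 new -> 48 infected
Step 5: +3 new -> 51 infected
Step 6: +1 new -> 52 infected
Step 7: +0 new -> 52 infected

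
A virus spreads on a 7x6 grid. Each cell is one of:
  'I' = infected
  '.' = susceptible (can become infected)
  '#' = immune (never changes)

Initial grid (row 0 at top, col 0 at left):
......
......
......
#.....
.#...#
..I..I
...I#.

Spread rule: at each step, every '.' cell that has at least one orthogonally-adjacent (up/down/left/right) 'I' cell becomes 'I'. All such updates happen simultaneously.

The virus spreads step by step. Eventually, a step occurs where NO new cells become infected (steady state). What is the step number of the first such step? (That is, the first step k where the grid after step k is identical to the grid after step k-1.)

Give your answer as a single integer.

Answer: 8

Derivation:
Step 0 (initial): 3 infected
Step 1: +6 new -> 9 infected
Step 2: +5 new -> 14 infected
Step 3: +6 new -> 20 infected
Step 4: +5 new -> 25 infected
Step 5: +6 new -> 31 infected
Step 6: +5 new -> 36 infected
Step 7: +2 new -> 38 infected
Step 8: +0 new -> 38 infected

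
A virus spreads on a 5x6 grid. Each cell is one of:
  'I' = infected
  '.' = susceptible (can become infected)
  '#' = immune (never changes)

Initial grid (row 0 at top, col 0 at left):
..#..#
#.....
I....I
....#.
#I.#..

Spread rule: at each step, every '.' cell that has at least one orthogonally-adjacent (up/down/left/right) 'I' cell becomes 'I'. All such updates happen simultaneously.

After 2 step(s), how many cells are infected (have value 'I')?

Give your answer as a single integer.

Answer: 16

Derivation:
Step 0 (initial): 3 infected
Step 1: +7 new -> 10 infected
Step 2: +6 new -> 16 infected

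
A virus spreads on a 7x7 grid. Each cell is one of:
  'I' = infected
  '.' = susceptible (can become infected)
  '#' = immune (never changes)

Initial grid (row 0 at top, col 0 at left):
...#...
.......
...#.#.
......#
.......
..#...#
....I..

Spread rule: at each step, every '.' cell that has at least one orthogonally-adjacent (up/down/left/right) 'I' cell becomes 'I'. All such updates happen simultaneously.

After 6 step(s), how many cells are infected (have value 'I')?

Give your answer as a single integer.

Step 0 (initial): 1 infected
Step 1: +3 new -> 4 infected
Step 2: +5 new -> 9 infected
Step 3: +4 new -> 13 infected
Step 4: +7 new -> 20 infected
Step 5: +4 new -> 24 infected
Step 6: +6 new -> 30 infected

Answer: 30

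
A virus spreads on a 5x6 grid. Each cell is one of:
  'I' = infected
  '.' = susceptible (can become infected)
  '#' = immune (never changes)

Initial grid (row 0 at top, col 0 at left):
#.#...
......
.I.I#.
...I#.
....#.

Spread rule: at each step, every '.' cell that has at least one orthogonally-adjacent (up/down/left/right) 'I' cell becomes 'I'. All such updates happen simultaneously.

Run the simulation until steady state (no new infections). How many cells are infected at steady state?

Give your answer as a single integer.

Step 0 (initial): 3 infected
Step 1: +7 new -> 10 infected
Step 2: +8 new -> 18 infected
Step 3: +3 new -> 21 infected
Step 4: +2 new -> 23 infected
Step 5: +1 new -> 24 infected
Step 6: +1 new -> 25 infected
Step 7: +0 new -> 25 infected

Answer: 25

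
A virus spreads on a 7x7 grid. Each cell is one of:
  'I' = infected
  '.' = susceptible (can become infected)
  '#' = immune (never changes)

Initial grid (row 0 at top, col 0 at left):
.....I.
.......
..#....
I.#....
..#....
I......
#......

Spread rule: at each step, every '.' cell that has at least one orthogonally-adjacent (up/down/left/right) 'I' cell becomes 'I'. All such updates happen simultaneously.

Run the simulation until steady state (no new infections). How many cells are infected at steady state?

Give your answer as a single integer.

Step 0 (initial): 3 infected
Step 1: +7 new -> 10 infected
Step 2: +9 new -> 19 infected
Step 3: +9 new -> 28 infected
Step 4: +9 new -> 37 infected
Step 5: +5 new -> 42 infected
Step 6: +2 new -> 44 infected
Step 7: +1 new -> 45 infected
Step 8: +0 new -> 45 infected

Answer: 45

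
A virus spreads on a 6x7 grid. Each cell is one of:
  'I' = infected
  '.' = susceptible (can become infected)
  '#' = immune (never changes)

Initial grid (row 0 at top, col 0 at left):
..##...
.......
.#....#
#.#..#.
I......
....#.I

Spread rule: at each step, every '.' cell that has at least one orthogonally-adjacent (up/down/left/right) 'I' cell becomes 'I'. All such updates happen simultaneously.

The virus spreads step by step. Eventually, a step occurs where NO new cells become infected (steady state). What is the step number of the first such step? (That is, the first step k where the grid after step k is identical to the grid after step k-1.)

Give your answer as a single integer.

Step 0 (initial): 2 infected
Step 1: +4 new -> 6 infected
Step 2: +5 new -> 11 infected
Step 3: +3 new -> 14 infected
Step 4: +3 new -> 17 infected
Step 5: +2 new -> 19 infected
Step 6: +4 new -> 23 infected
Step 7: +3 new -> 26 infected
Step 8: +3 new -> 29 infected
Step 9: +3 new -> 32 infected
Step 10: +2 new -> 34 infected
Step 11: +0 new -> 34 infected

Answer: 11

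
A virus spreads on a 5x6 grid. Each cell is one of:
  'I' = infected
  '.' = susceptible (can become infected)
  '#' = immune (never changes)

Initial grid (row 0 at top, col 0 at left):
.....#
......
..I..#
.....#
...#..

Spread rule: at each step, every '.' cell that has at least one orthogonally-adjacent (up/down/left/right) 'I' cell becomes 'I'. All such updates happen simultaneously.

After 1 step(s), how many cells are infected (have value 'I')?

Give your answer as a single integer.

Answer: 5

Derivation:
Step 0 (initial): 1 infected
Step 1: +4 new -> 5 infected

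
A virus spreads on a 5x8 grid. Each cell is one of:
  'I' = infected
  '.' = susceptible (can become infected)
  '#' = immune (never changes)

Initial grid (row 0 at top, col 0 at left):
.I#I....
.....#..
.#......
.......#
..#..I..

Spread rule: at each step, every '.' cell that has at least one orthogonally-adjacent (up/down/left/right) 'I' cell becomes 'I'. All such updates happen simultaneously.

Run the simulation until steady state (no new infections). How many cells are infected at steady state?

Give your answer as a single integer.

Step 0 (initial): 3 infected
Step 1: +7 new -> 10 infected
Step 2: +10 new -> 20 infected
Step 3: +6 new -> 26 infected
Step 4: +5 new -> 31 infected
Step 5: +3 new -> 34 infected
Step 6: +1 new -> 35 infected
Step 7: +0 new -> 35 infected

Answer: 35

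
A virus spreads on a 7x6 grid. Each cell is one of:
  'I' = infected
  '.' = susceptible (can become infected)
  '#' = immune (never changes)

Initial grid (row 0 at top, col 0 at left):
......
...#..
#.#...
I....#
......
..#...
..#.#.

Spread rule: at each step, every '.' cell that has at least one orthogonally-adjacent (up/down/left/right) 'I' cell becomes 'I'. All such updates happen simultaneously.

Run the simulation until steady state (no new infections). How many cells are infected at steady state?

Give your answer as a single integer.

Step 0 (initial): 1 infected
Step 1: +2 new -> 3 infected
Step 2: +4 new -> 7 infected
Step 3: +5 new -> 12 infected
Step 4: +7 new -> 19 infected
Step 5: +5 new -> 24 infected
Step 6: +6 new -> 30 infected
Step 7: +3 new -> 33 infected
Step 8: +2 new -> 35 infected
Step 9: +0 new -> 35 infected

Answer: 35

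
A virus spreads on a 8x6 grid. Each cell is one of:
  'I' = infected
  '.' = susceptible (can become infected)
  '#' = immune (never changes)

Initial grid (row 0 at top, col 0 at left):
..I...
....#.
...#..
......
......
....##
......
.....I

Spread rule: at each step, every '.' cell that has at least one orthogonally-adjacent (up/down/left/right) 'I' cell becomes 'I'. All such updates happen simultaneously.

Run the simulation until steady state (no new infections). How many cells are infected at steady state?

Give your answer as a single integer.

Answer: 44

Derivation:
Step 0 (initial): 2 infected
Step 1: +5 new -> 7 infected
Step 2: +7 new -> 14 infected
Step 3: +6 new -> 20 infected
Step 4: +8 new -> 28 infected
Step 5: +8 new -> 36 infected
Step 6: +6 new -> 42 infected
Step 7: +2 new -> 44 infected
Step 8: +0 new -> 44 infected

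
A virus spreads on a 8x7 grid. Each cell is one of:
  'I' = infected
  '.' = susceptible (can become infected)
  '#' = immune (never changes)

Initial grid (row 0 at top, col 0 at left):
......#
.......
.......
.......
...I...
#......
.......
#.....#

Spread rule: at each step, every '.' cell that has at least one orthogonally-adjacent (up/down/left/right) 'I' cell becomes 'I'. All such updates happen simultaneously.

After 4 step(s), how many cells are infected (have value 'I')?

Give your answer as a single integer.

Step 0 (initial): 1 infected
Step 1: +4 new -> 5 infected
Step 2: +8 new -> 13 infected
Step 3: +12 new -> 25 infected
Step 4: +12 new -> 37 infected

Answer: 37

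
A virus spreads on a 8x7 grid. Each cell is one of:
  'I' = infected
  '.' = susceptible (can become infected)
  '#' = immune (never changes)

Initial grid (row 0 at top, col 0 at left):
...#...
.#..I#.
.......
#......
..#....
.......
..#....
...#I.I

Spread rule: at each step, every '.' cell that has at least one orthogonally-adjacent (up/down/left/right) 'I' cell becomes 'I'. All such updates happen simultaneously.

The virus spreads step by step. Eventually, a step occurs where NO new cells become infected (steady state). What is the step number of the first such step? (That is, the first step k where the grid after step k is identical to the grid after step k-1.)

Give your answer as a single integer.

Answer: 9

Derivation:
Step 0 (initial): 3 infected
Step 1: +6 new -> 9 infected
Step 2: +9 new -> 18 infected
Step 3: +10 new -> 28 infected
Step 4: +8 new -> 36 infected
Step 5: +4 new -> 40 infected
Step 6: +4 new -> 44 infected
Step 7: +3 new -> 47 infected
Step 8: +2 new -> 49 infected
Step 9: +0 new -> 49 infected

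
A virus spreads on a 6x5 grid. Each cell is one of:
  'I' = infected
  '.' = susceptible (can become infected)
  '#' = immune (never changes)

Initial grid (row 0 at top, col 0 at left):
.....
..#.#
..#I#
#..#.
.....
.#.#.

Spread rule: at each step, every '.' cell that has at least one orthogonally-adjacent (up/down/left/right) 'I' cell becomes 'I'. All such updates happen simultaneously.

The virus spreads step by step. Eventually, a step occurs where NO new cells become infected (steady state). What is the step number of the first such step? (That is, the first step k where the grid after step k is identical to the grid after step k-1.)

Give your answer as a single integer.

Answer: 13

Derivation:
Step 0 (initial): 1 infected
Step 1: +1 new -> 2 infected
Step 2: +1 new -> 3 infected
Step 3: +2 new -> 5 infected
Step 4: +1 new -> 6 infected
Step 5: +2 new -> 8 infected
Step 6: +2 new -> 10 infected
Step 7: +2 new -> 12 infected
Step 8: +2 new -> 14 infected
Step 9: +2 new -> 16 infected
Step 10: +3 new -> 19 infected
Step 11: +1 new -> 20 infected
Step 12: +2 new -> 22 infected
Step 13: +0 new -> 22 infected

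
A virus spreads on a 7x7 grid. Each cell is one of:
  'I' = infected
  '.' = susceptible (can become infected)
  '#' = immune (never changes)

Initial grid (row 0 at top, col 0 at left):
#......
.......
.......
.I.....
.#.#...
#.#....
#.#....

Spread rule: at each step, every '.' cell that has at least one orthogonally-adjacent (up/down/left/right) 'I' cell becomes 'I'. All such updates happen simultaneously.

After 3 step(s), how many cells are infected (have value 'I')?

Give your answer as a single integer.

Step 0 (initial): 1 infected
Step 1: +3 new -> 4 infected
Step 2: +6 new -> 10 infected
Step 3: +5 new -> 15 infected

Answer: 15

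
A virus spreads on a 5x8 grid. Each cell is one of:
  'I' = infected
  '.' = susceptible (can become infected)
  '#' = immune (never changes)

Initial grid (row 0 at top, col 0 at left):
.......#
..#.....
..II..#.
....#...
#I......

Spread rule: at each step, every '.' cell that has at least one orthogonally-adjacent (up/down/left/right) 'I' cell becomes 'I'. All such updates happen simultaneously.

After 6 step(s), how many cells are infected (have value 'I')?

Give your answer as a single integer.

Answer: 35

Derivation:
Step 0 (initial): 3 infected
Step 1: +7 new -> 10 infected
Step 2: +7 new -> 17 infected
Step 3: +7 new -> 24 infected
Step 4: +5 new -> 29 infected
Step 5: +4 new -> 33 infected
Step 6: +2 new -> 35 infected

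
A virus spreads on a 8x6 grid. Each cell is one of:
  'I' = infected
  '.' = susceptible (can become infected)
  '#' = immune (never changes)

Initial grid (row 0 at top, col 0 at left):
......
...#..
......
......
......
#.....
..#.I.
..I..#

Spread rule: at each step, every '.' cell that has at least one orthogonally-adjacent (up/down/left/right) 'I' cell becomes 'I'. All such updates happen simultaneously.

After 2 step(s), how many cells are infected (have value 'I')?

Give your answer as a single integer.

Step 0 (initial): 2 infected
Step 1: +6 new -> 8 infected
Step 2: +5 new -> 13 infected

Answer: 13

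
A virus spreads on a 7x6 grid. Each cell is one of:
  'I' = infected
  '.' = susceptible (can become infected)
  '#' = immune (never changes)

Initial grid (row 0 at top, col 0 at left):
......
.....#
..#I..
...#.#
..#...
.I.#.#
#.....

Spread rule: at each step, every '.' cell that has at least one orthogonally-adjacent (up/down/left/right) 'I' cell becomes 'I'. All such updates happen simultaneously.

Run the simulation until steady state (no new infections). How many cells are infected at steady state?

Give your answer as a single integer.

Step 0 (initial): 2 infected
Step 1: +6 new -> 8 infected
Step 2: +8 new -> 16 infected
Step 3: +8 new -> 24 infected
Step 4: +8 new -> 32 infected
Step 5: +2 new -> 34 infected
Step 6: +0 new -> 34 infected

Answer: 34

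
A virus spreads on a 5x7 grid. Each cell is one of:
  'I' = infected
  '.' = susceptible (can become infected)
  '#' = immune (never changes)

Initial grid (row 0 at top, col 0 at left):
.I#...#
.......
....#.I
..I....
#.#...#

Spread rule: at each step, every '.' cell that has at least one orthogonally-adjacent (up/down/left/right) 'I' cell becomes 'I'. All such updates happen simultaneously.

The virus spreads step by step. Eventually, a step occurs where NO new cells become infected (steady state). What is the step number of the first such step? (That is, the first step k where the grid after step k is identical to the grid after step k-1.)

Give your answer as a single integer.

Step 0 (initial): 3 infected
Step 1: +8 new -> 11 infected
Step 2: +10 new -> 21 infected
Step 3: +6 new -> 27 infected
Step 4: +2 new -> 29 infected
Step 5: +0 new -> 29 infected

Answer: 5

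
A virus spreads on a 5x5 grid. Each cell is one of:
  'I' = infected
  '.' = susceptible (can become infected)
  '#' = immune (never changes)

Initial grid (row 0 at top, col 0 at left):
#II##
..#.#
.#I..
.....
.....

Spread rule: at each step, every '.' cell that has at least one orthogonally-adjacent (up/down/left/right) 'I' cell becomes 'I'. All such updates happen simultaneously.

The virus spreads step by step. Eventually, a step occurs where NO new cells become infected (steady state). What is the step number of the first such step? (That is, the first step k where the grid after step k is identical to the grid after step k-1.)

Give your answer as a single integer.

Answer: 5

Derivation:
Step 0 (initial): 3 infected
Step 1: +3 new -> 6 infected
Step 2: +6 new -> 12 infected
Step 3: +5 new -> 17 infected
Step 4: +2 new -> 19 infected
Step 5: +0 new -> 19 infected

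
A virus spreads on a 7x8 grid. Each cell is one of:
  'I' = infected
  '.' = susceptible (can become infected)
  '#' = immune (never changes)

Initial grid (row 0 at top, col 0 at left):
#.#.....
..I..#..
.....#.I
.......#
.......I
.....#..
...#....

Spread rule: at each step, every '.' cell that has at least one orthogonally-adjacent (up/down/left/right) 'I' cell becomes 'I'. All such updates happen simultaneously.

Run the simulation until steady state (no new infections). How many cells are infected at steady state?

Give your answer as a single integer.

Step 0 (initial): 3 infected
Step 1: +7 new -> 10 infected
Step 2: +13 new -> 23 infected
Step 3: +10 new -> 33 infected
Step 4: +8 new -> 41 infected
Step 5: +5 new -> 46 infected
Step 6: +2 new -> 48 infected
Step 7: +1 new -> 49 infected
Step 8: +0 new -> 49 infected

Answer: 49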